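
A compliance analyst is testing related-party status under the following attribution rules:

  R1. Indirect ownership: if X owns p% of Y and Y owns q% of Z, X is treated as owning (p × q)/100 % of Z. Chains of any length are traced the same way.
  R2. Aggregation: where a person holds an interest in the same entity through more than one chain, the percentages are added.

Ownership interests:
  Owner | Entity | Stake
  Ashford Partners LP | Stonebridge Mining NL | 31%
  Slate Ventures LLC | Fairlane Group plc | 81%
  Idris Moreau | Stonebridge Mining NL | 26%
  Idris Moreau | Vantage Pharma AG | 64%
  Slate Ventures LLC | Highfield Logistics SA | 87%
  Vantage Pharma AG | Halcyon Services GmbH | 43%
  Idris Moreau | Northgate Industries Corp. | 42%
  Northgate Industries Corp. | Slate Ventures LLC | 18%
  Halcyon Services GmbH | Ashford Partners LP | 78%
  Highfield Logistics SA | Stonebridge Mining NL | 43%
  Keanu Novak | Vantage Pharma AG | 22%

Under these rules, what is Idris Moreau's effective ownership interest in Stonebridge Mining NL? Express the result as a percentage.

35.482532%

Chain via Vantage Pharma AG → Halcyon Services GmbH → Ashford Partners LP (R1): 64% × 43% × 78% × 31% = 6.654336% of Stonebridge Mining NL.
Chain via Northgate Industries Corp. → Slate Ventures LLC → Highfield Logistics SA (R1): 42% × 18% × 87% × 43% = 2.828196% of Stonebridge Mining NL.
Direct interest in Stonebridge Mining NL: 26%.
Aggregating (R2): 6.654336% + 2.828196% + 26% = 35.482532%.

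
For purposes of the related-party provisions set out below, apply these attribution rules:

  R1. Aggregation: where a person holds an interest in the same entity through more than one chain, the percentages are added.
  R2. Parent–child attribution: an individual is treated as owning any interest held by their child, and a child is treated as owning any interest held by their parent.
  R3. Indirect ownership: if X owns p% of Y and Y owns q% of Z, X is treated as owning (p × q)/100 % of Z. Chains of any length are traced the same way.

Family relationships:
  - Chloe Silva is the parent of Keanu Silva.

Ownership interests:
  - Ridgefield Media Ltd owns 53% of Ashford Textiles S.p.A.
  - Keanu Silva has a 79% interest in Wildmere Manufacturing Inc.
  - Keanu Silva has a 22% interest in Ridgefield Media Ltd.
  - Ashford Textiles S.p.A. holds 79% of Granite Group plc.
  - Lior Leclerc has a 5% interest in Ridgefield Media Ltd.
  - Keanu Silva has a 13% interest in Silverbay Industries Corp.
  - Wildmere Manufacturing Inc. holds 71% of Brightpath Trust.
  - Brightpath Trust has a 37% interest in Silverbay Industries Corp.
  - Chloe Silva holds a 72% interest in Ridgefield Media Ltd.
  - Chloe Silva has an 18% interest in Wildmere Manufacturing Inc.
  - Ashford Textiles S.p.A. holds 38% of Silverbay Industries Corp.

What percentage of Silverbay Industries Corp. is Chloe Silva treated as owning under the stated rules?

57.4135%

By parent–child attribution (R2), Chloe Silva is treated as also owning Keanu Silva's interest in Ridgefield Media Ltd, giving 72% + 22% = 94%.
By parent–child attribution (R2), Chloe Silva is treated as also owning Keanu Silva's interest in Wildmere Manufacturing Inc, giving 18% + 79% = 97%.
By parent–child attribution (R2), Chloe Silva is treated as owning Keanu Silva's 13% interest in Silverbay Industries Corp.
Chain via Ridgefield Media Ltd → Ashford Textiles S.p.A. (R3): 94% × 53% × 38% = 18.9316% of Silverbay Industries Corp.
Chain via Wildmere Manufacturing Inc. → Brightpath Trust (R3): 97% × 71% × 37% = 25.4819% of Silverbay Industries Corp.
Direct interest in Silverbay Industries Corp: 13%.
Aggregating (R1): 18.9316% + 25.4819% + 13% = 57.4135%.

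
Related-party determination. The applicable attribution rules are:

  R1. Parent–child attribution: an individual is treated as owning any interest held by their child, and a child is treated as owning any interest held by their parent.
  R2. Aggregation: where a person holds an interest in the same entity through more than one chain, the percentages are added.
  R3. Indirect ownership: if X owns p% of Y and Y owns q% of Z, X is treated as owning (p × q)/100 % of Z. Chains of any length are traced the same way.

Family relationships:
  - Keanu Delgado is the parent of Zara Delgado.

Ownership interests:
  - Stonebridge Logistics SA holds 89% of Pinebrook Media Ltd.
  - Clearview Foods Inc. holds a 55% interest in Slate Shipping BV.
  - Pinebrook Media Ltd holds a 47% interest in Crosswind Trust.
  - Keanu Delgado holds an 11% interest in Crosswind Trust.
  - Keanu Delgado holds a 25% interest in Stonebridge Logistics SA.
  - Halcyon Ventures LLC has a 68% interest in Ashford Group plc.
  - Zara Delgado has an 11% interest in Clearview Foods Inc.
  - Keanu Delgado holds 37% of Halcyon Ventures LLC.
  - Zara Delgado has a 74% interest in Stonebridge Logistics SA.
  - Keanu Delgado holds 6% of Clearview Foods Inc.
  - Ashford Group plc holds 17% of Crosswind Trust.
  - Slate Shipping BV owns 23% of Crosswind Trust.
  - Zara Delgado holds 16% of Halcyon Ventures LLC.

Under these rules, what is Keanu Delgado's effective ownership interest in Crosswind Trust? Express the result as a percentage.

By parent–child attribution (R1), Keanu Delgado is treated as also owning Zara Delgado's interest in Halcyon Ventures LLC, giving 37% + 16% = 53%.
By parent–child attribution (R1), Keanu Delgado is treated as also owning Zara Delgado's interest in Stonebridge Logistics SA, giving 25% + 74% = 99%.
By parent–child attribution (R1), Keanu Delgado is treated as also owning Zara Delgado's interest in Clearview Foods Inc, giving 6% + 11% = 17%.
Chain via Halcyon Ventures LLC → Ashford Group plc (R3): 53% × 68% × 17% = 6.1268% of Crosswind Trust.
Chain via Stonebridge Logistics SA → Pinebrook Media Ltd (R3): 99% × 89% × 47% = 41.4117% of Crosswind Trust.
Chain via Clearview Foods Inc. → Slate Shipping BV (R3): 17% × 55% × 23% = 2.1505% of Crosswind Trust.
Direct interest in Crosswind Trust: 11%.
Aggregating (R2): 6.1268% + 41.4117% + 2.1505% + 11% = 60.689%.

60.689%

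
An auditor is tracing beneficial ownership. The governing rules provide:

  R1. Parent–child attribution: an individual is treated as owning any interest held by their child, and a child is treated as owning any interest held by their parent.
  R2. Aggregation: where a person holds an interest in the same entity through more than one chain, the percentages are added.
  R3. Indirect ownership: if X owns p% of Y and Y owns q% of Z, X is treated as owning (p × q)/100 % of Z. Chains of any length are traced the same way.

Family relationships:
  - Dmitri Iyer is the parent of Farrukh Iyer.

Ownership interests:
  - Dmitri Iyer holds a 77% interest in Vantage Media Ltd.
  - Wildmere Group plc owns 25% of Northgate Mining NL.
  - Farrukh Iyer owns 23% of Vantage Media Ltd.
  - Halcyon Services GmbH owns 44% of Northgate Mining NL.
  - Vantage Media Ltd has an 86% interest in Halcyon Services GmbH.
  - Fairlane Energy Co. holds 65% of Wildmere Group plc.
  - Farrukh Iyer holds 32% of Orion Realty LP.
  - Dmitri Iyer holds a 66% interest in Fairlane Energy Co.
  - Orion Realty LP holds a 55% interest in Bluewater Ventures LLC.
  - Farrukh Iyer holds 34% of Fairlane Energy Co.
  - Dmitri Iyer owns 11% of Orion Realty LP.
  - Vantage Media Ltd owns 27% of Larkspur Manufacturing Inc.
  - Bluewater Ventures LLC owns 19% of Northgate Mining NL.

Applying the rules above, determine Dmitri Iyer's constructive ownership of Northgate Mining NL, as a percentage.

58.5835%

By parent–child attribution (R1), Dmitri Iyer is treated as also owning Farrukh Iyer's interest in Vantage Media Ltd, giving 77% + 23% = 100%.
By parent–child attribution (R1), Dmitri Iyer is treated as also owning Farrukh Iyer's interest in Fairlane Energy Co, giving 66% + 34% = 100%.
By parent–child attribution (R1), Dmitri Iyer is treated as also owning Farrukh Iyer's interest in Orion Realty LP, giving 11% + 32% = 43%.
Chain via Vantage Media Ltd → Halcyon Services GmbH (R3): 100% × 86% × 44% = 37.84% of Northgate Mining NL.
Chain via Fairlane Energy Co. → Wildmere Group plc (R3): 100% × 65% × 25% = 16.25% of Northgate Mining NL.
Chain via Orion Realty LP → Bluewater Ventures LLC (R3): 43% × 55% × 19% = 4.4935% of Northgate Mining NL.
Aggregating (R2): 37.84% + 16.25% + 4.4935% = 58.5835%.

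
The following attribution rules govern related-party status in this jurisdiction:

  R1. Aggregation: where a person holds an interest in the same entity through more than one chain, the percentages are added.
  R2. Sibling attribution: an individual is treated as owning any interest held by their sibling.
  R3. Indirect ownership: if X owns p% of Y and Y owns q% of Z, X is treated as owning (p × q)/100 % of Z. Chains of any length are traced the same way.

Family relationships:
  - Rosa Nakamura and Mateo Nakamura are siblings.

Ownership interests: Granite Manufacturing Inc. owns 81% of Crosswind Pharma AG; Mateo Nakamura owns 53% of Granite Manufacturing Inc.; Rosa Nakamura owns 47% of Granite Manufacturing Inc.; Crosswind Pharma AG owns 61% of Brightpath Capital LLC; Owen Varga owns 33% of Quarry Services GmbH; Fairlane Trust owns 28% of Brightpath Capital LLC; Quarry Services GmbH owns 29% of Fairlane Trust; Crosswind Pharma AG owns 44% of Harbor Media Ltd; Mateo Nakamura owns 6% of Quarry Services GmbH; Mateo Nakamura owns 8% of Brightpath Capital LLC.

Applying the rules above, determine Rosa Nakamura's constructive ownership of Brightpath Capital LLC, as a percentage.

By sibling attribution (R2), Rosa Nakamura is treated as also owning Mateo Nakamura's interest in Granite Manufacturing Inc, giving 47% + 53% = 100%.
By sibling attribution (R2), Rosa Nakamura is treated as owning Mateo Nakamura's 6% interest in Quarry Services GmbH.
By sibling attribution (R2), Rosa Nakamura is treated as owning Mateo Nakamura's 8% interest in Brightpath Capital LLC.
Chain via Granite Manufacturing Inc. → Crosswind Pharma AG (R3): 100% × 81% × 61% = 49.41% of Brightpath Capital LLC.
Chain via Quarry Services GmbH → Fairlane Trust (R3): 6% × 29% × 28% = 0.4872% of Brightpath Capital LLC.
Direct interest in Brightpath Capital LLC: 8%.
Aggregating (R1): 49.41% + 0.4872% + 8% = 57.8972%.

57.8972%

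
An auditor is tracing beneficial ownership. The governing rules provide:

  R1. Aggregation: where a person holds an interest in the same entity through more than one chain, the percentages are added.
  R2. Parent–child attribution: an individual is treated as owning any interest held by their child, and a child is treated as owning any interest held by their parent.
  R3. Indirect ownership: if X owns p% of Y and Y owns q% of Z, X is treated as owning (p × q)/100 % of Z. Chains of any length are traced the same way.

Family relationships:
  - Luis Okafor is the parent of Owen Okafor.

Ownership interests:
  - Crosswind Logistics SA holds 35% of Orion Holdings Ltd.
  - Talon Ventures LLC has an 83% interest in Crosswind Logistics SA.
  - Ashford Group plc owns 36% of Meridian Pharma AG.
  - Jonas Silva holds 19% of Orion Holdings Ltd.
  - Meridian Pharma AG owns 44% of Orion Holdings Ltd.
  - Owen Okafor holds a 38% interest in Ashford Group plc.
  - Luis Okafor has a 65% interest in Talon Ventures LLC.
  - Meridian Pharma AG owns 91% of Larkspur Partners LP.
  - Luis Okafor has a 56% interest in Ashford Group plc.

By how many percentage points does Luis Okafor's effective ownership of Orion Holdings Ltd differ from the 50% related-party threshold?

By parent–child attribution (R2), Luis Okafor is treated as also owning Owen Okafor's interest in Ashford Group plc, giving 56% + 38% = 94%.
Chain via Talon Ventures LLC → Crosswind Logistics SA (R3): 65% × 83% × 35% = 18.8825% of Orion Holdings Ltd.
Chain via Ashford Group plc → Meridian Pharma AG (R3): 94% × 36% × 44% = 14.8896% of Orion Holdings Ltd.
Aggregating (R1): 18.8825% + 14.8896% = 33.7721%.
33.7721% falls short of the 50% threshold by 16.2279 percentage points.

16.2279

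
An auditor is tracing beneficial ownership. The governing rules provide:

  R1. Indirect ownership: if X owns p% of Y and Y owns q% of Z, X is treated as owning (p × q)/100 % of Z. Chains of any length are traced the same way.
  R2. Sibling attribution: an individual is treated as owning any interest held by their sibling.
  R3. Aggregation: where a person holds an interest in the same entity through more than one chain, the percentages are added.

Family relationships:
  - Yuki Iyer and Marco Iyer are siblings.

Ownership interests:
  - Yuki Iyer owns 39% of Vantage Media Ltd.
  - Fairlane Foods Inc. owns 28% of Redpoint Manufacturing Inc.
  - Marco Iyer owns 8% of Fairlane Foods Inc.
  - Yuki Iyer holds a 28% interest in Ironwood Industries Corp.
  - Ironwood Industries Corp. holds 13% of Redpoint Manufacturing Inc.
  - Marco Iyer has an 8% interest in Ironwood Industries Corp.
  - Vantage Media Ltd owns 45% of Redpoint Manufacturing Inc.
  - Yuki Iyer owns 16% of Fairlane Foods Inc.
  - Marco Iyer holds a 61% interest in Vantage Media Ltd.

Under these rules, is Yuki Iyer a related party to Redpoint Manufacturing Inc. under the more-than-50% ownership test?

By sibling attribution (R2), Yuki Iyer is treated as also owning Marco Iyer's interest in Vantage Media Ltd, giving 39% + 61% = 100%.
By sibling attribution (R2), Yuki Iyer is treated as also owning Marco Iyer's interest in Fairlane Foods Inc, giving 16% + 8% = 24%.
By sibling attribution (R2), Yuki Iyer is treated as also owning Marco Iyer's interest in Ironwood Industries Corp, giving 28% + 8% = 36%.
Chain via Vantage Media Ltd (R1): 100% × 45% = 45% of Redpoint Manufacturing Inc.
Chain via Fairlane Foods Inc. (R1): 24% × 28% = 6.72% of Redpoint Manufacturing Inc.
Chain via Ironwood Industries Corp. (R1): 36% × 13% = 4.68% of Redpoint Manufacturing Inc.
Aggregating (R3): 45% + 6.72% + 4.68% = 56.4%.
56.4% exceeds the 50% threshold, so Yuki is a related party to Redpoint Manufacturing Inc.

Yes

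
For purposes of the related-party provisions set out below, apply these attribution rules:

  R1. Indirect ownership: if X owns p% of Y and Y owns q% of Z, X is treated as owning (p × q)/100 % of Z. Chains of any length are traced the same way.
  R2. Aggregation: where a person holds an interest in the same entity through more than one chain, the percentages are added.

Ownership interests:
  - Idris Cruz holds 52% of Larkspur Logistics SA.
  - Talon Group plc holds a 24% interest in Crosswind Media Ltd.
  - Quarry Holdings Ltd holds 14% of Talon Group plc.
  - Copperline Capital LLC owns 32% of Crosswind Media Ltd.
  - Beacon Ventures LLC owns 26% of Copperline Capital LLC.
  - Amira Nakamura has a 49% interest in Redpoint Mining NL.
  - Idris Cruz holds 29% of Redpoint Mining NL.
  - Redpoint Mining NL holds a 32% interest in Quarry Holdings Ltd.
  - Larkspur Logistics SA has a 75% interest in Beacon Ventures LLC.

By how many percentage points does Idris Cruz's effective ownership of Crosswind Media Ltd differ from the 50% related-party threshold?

Chain via Larkspur Logistics SA → Beacon Ventures LLC → Copperline Capital LLC (R1): 52% × 75% × 26% × 32% = 3.2448% of Crosswind Media Ltd.
Chain via Redpoint Mining NL → Quarry Holdings Ltd → Talon Group plc (R1): 29% × 32% × 14% × 24% = 0.311808% of Crosswind Media Ltd.
Aggregating (R2): 3.2448% + 0.311808% = 3.556608%.
3.556608% falls short of the 50% threshold by 46.443392 percentage points.

46.443392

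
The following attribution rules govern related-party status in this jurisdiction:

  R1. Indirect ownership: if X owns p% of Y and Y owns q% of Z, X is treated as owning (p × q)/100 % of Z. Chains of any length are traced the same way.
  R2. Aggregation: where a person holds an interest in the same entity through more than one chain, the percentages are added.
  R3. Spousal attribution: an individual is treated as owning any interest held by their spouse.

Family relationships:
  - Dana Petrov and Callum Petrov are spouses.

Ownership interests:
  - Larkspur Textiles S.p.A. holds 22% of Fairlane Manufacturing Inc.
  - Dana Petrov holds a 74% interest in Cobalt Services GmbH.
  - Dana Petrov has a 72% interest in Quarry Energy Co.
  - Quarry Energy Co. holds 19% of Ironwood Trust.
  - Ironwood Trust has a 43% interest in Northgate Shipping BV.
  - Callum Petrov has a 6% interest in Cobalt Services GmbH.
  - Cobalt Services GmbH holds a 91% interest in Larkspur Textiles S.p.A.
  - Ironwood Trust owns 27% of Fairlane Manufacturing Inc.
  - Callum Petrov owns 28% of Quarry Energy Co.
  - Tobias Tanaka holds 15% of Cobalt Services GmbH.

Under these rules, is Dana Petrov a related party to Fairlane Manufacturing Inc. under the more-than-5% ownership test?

By spousal attribution (R3), Dana Petrov is treated as also owning Callum Petrov's interest in Quarry Energy Co, giving 72% + 28% = 100%.
By spousal attribution (R3), Dana Petrov is treated as also owning Callum Petrov's interest in Cobalt Services GmbH, giving 74% + 6% = 80%.
Chain via Quarry Energy Co. → Ironwood Trust (R1): 100% × 19% × 27% = 5.13% of Fairlane Manufacturing Inc.
Chain via Cobalt Services GmbH → Larkspur Textiles S.p.A. (R1): 80% × 91% × 22% = 16.016% of Fairlane Manufacturing Inc.
Aggregating (R2): 5.13% + 16.016% = 21.146%.
21.146% exceeds the 5% threshold, so Dana is a related party to Fairlane Manufacturing Inc.

Yes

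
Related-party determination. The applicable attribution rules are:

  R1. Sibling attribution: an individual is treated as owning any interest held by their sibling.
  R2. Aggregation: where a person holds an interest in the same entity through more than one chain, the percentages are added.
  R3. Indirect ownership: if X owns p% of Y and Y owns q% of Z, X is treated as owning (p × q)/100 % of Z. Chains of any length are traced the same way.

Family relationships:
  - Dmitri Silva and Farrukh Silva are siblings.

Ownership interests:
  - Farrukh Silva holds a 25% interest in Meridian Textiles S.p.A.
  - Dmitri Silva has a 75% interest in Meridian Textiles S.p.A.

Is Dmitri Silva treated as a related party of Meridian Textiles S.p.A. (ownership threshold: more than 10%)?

By sibling attribution (R1), Dmitri Silva is treated as also owning Farrukh Silva's interest in Meridian Textiles S.p.A, giving 75% + 25% = 100%.
Direct interest in Meridian Textiles S.p.A: 100%.
100% exceeds the 10% threshold, so Dmitri is a related party to Meridian Textiles S.p.A.

Yes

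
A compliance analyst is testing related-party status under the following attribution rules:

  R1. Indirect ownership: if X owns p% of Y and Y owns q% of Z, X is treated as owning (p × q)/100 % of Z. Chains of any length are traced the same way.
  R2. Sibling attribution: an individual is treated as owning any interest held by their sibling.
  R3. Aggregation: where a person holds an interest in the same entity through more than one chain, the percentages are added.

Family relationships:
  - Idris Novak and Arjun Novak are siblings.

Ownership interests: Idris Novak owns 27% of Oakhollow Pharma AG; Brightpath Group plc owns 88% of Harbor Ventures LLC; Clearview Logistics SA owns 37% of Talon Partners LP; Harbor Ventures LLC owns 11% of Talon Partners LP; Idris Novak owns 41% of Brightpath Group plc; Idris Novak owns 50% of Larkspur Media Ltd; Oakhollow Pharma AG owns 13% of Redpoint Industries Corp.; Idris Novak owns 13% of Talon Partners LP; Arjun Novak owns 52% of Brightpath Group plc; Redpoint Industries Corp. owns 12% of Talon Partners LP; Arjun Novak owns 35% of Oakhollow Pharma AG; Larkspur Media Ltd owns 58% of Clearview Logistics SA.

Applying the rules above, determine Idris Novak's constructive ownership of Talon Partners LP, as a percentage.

By sibling attribution (R2), Idris Novak is treated as also owning Arjun Novak's interest in Brightpath Group plc, giving 41% + 52% = 93%.
By sibling attribution (R2), Idris Novak is treated as also owning Arjun Novak's interest in Oakhollow Pharma AG, giving 27% + 35% = 62%.
Chain via Brightpath Group plc → Harbor Ventures LLC (R1): 93% × 88% × 11% = 9.0024% of Talon Partners LP.
Chain via Oakhollow Pharma AG → Redpoint Industries Corp. (R1): 62% × 13% × 12% = 0.9672% of Talon Partners LP.
Chain via Larkspur Media Ltd → Clearview Logistics SA (R1): 50% × 58% × 37% = 10.73% of Talon Partners LP.
Direct interest in Talon Partners LP: 13%.
Aggregating (R3): 9.0024% + 0.9672% + 10.73% + 13% = 33.6996%.

33.6996%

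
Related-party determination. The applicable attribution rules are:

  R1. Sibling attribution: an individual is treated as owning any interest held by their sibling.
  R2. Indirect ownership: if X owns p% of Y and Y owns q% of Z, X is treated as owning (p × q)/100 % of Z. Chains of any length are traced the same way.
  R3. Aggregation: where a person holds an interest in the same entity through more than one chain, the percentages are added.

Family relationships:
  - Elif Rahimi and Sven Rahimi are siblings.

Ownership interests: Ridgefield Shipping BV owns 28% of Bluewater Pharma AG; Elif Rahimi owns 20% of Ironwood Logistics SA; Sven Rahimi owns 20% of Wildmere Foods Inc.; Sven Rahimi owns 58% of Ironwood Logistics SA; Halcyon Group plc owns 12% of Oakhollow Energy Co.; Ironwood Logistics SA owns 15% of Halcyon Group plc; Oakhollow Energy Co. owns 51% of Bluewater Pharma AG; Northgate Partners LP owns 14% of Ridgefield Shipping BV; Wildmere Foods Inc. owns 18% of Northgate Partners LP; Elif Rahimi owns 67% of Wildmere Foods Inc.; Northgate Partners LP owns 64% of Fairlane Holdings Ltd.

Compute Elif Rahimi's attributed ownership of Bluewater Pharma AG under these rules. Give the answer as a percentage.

1.329912%

By sibling attribution (R1), Elif Rahimi is treated as also owning Sven Rahimi's interest in Wildmere Foods Inc, giving 67% + 20% = 87%.
By sibling attribution (R1), Elif Rahimi is treated as also owning Sven Rahimi's interest in Ironwood Logistics SA, giving 20% + 58% = 78%.
Chain via Wildmere Foods Inc. → Northgate Partners LP → Ridgefield Shipping BV (R2): 87% × 18% × 14% × 28% = 0.613872% of Bluewater Pharma AG.
Chain via Ironwood Logistics SA → Halcyon Group plc → Oakhollow Energy Co. (R2): 78% × 15% × 12% × 51% = 0.71604% of Bluewater Pharma AG.
Aggregating (R3): 0.613872% + 0.71604% = 1.329912%.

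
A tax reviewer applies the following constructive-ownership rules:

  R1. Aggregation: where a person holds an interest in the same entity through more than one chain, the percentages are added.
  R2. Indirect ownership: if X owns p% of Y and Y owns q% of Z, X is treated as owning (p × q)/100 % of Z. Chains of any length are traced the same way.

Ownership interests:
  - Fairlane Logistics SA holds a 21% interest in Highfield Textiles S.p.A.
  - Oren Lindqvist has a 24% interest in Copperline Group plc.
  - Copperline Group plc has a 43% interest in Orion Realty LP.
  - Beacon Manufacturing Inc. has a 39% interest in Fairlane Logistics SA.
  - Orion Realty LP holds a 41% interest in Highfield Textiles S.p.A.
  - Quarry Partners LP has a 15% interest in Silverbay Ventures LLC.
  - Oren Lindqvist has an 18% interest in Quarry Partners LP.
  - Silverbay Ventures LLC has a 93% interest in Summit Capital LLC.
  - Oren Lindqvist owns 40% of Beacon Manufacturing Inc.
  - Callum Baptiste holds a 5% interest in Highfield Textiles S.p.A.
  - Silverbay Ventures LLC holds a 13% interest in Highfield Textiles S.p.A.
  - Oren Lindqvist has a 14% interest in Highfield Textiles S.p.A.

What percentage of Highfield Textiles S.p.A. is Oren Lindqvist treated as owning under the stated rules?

Chain via Copperline Group plc → Orion Realty LP (R2): 24% × 43% × 41% = 4.2312% of Highfield Textiles S.p.A.
Chain via Quarry Partners LP → Silverbay Ventures LLC (R2): 18% × 15% × 13% = 0.351% of Highfield Textiles S.p.A.
Chain via Beacon Manufacturing Inc. → Fairlane Logistics SA (R2): 40% × 39% × 21% = 3.276% of Highfield Textiles S.p.A.
Direct interest in Highfield Textiles S.p.A: 14%.
Aggregating (R1): 4.2312% + 0.351% + 3.276% + 14% = 21.8582%.

21.8582%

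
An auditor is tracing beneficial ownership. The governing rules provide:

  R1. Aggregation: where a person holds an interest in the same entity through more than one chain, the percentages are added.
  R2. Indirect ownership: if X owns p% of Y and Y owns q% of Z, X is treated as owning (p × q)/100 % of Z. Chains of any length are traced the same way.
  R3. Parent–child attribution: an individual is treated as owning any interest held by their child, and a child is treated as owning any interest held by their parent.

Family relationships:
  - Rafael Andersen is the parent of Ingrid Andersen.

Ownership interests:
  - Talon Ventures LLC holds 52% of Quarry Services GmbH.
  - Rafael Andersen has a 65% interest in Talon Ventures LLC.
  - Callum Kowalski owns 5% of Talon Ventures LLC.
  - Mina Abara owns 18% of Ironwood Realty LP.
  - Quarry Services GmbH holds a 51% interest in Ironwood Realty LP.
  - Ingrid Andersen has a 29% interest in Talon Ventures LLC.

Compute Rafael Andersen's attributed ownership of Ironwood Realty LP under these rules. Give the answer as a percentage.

By parent–child attribution (R3), Rafael Andersen is treated as also owning Ingrid Andersen's interest in Talon Ventures LLC, giving 65% + 29% = 94%.
Chain via Talon Ventures LLC → Quarry Services GmbH (R2): 94% × 52% × 51% = 24.9288% of Ironwood Realty LP.

24.9288%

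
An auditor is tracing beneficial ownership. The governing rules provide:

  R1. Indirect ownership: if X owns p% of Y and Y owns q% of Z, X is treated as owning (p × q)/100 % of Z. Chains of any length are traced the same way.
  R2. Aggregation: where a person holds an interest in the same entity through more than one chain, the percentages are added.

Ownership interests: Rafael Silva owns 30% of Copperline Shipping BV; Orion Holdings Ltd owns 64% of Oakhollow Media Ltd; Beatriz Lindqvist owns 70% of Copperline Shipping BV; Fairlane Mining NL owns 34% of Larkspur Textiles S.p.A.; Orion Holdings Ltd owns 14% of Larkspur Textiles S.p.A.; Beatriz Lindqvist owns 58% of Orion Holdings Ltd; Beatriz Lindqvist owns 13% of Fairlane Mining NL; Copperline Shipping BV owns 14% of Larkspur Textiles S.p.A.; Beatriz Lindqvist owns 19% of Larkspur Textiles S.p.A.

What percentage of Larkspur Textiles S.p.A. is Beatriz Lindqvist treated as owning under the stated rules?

Chain via Fairlane Mining NL (R1): 13% × 34% = 4.42% of Larkspur Textiles S.p.A.
Chain via Orion Holdings Ltd (R1): 58% × 14% = 8.12% of Larkspur Textiles S.p.A.
Chain via Copperline Shipping BV (R1): 70% × 14% = 9.8% of Larkspur Textiles S.p.A.
Direct interest in Larkspur Textiles S.p.A: 19%.
Aggregating (R2): 4.42% + 8.12% + 9.8% + 19% = 41.34%.

41.34%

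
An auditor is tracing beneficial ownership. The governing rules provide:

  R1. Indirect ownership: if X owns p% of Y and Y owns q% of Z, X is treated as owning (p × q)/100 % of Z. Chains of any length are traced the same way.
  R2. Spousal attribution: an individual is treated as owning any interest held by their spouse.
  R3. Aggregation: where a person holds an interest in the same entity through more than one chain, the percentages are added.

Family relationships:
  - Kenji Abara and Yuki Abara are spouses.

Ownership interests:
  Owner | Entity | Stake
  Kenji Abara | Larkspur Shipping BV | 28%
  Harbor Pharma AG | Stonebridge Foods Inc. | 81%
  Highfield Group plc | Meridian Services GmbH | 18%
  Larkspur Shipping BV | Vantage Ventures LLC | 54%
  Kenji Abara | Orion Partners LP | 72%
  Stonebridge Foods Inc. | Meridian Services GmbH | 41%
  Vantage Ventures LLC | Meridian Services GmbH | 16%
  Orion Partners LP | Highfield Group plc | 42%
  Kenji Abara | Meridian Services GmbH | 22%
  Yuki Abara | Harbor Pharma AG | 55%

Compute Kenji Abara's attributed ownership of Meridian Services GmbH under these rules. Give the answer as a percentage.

48.1279%

By spousal attribution (R2), Kenji Abara is treated as owning Yuki Abara's 55% interest in Harbor Pharma AG.
Chain via Larkspur Shipping BV → Vantage Ventures LLC (R1): 28% × 54% × 16% = 2.4192% of Meridian Services GmbH.
Chain via Orion Partners LP → Highfield Group plc (R1): 72% × 42% × 18% = 5.4432% of Meridian Services GmbH.
Direct interest in Meridian Services GmbH: 22%.
Chain via Harbor Pharma AG → Stonebridge Foods Inc. (R1): 55% × 81% × 41% = 18.2655% of Meridian Services GmbH.
Aggregating (R3): 2.4192% + 5.4432% + 22% + 18.2655% = 48.1279%.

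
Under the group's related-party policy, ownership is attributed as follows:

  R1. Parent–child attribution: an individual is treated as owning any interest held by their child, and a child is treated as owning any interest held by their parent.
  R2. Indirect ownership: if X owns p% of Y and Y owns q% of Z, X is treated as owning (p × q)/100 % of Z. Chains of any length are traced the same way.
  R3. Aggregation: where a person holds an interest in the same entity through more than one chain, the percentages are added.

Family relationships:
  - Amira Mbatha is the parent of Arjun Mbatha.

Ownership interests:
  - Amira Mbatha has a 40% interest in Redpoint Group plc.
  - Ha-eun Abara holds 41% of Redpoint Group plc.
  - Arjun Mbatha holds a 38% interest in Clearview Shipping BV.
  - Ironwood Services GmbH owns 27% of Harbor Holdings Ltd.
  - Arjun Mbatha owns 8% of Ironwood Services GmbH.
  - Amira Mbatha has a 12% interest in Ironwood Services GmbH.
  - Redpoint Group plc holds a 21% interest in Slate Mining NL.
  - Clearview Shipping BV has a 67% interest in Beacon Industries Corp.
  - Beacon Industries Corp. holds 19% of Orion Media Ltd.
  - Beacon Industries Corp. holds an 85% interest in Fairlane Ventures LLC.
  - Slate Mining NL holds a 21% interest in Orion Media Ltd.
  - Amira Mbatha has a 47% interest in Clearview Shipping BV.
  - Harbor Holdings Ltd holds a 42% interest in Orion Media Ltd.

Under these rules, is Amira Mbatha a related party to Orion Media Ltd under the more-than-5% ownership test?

Yes

By parent–child attribution (R1), Amira Mbatha is treated as also owning Arjun Mbatha's interest in Clearview Shipping BV, giving 47% + 38% = 85%.
By parent–child attribution (R1), Amira Mbatha is treated as also owning Arjun Mbatha's interest in Ironwood Services GmbH, giving 12% + 8% = 20%.
Chain via Clearview Shipping BV → Beacon Industries Corp. (R2): 85% × 67% × 19% = 10.8205% of Orion Media Ltd.
Chain via Ironwood Services GmbH → Harbor Holdings Ltd (R2): 20% × 27% × 42% = 2.268% of Orion Media Ltd.
Chain via Redpoint Group plc → Slate Mining NL (R2): 40% × 21% × 21% = 1.764% of Orion Media Ltd.
Aggregating (R3): 10.8205% + 2.268% + 1.764% = 14.8525%.
14.8525% exceeds the 5% threshold, so Amira is a related party to Orion Media Ltd.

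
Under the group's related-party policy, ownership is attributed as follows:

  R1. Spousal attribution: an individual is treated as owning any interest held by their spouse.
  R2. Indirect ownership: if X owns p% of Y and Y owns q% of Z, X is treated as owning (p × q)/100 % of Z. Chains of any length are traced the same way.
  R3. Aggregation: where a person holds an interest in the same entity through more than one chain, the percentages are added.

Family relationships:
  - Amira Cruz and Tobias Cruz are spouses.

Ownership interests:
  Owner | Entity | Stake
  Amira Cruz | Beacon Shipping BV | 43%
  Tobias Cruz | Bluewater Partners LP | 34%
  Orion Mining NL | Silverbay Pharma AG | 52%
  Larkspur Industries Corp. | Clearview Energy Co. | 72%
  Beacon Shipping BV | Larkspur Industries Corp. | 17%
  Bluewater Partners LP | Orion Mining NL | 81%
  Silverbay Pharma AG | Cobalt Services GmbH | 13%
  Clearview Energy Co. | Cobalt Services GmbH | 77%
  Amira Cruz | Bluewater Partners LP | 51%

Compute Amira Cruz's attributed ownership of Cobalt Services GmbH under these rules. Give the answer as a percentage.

By spousal attribution (R1), Amira Cruz is treated as also owning Tobias Cruz's interest in Bluewater Partners LP, giving 51% + 34% = 85%.
Chain via Bluewater Partners LP → Orion Mining NL → Silverbay Pharma AG (R2): 85% × 81% × 52% × 13% = 4.65426% of Cobalt Services GmbH.
Chain via Beacon Shipping BV → Larkspur Industries Corp. → Clearview Energy Co. (R2): 43% × 17% × 72% × 77% = 4.052664% of Cobalt Services GmbH.
Aggregating (R3): 4.65426% + 4.052664% = 8.706924%.

8.706924%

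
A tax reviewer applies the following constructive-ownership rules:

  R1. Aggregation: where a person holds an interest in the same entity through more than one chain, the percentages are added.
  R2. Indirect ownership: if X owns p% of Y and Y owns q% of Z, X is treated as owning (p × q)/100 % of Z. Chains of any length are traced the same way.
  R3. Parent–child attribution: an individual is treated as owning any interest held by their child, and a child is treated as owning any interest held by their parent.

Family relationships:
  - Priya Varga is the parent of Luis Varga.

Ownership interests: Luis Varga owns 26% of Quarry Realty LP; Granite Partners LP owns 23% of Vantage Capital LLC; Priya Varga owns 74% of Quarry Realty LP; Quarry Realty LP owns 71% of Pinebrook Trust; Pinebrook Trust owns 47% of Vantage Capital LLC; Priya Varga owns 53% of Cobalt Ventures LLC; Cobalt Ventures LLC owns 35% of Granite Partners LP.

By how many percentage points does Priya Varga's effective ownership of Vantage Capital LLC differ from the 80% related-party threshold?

By parent–child attribution (R3), Priya Varga is treated as also owning Luis Varga's interest in Quarry Realty LP, giving 74% + 26% = 100%.
Chain via Quarry Realty LP → Pinebrook Trust (R2): 100% × 71% × 47% = 33.37% of Vantage Capital LLC.
Chain via Cobalt Ventures LLC → Granite Partners LP (R2): 53% × 35% × 23% = 4.2665% of Vantage Capital LLC.
Aggregating (R1): 33.37% + 4.2665% = 37.6365%.
37.6365% falls short of the 80% threshold by 42.3635 percentage points.

42.3635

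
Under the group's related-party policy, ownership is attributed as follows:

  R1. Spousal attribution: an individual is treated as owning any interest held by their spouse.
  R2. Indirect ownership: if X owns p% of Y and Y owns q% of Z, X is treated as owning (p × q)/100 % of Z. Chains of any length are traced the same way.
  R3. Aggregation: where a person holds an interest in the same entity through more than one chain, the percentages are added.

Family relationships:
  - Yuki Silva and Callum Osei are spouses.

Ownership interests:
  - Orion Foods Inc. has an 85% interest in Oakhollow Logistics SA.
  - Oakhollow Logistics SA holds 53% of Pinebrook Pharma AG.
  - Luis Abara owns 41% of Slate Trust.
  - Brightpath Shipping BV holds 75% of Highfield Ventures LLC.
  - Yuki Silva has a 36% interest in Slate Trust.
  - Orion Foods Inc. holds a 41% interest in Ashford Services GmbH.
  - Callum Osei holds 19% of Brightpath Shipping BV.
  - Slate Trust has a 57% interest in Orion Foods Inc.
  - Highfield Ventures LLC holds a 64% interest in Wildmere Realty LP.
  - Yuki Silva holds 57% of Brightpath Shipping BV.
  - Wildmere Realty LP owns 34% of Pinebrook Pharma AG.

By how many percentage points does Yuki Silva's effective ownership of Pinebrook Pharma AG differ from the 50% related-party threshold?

28.35254

By spousal attribution (R1), Yuki Silva is treated as also owning Callum Osei's interest in Brightpath Shipping BV, giving 57% + 19% = 76%.
Chain via Brightpath Shipping BV → Highfield Ventures LLC → Wildmere Realty LP (R2): 76% × 75% × 64% × 34% = 12.4032% of Pinebrook Pharma AG.
Chain via Slate Trust → Orion Foods Inc. → Oakhollow Logistics SA (R2): 36% × 57% × 85% × 53% = 9.24426% of Pinebrook Pharma AG.
Aggregating (R3): 12.4032% + 9.24426% = 21.64746%.
21.64746% falls short of the 50% threshold by 28.35254 percentage points.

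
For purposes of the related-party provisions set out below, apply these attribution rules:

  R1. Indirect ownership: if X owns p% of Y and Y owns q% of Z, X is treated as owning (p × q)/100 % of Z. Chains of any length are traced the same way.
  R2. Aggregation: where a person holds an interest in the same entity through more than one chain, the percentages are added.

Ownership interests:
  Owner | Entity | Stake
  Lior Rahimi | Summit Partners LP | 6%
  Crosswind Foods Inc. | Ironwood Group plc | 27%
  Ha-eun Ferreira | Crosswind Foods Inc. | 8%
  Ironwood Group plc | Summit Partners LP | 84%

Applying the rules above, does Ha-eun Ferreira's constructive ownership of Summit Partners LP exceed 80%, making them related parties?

Chain via Crosswind Foods Inc. → Ironwood Group plc (R1): 8% × 27% × 84% = 1.8144% of Summit Partners LP.
1.8144% does not exceed the 80% threshold, so Ha-eun is not a related party to Summit Partners LP.

No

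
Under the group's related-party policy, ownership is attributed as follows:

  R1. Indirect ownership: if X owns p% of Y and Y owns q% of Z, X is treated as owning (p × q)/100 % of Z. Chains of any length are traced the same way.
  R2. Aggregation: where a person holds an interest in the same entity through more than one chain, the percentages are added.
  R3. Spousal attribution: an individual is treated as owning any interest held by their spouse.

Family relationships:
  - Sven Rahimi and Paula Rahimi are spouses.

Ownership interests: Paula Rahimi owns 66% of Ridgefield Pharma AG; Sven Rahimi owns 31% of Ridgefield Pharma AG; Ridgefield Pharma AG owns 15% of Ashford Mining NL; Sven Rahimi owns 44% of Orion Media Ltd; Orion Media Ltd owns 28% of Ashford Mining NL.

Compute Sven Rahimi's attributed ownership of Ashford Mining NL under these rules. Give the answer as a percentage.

By spousal attribution (R3), Sven Rahimi is treated as also owning Paula Rahimi's interest in Ridgefield Pharma AG, giving 31% + 66% = 97%.
Chain via Ridgefield Pharma AG (R1): 97% × 15% = 14.55% of Ashford Mining NL.
Chain via Orion Media Ltd (R1): 44% × 28% = 12.32% of Ashford Mining NL.
Aggregating (R2): 14.55% + 12.32% = 26.87%.

26.87%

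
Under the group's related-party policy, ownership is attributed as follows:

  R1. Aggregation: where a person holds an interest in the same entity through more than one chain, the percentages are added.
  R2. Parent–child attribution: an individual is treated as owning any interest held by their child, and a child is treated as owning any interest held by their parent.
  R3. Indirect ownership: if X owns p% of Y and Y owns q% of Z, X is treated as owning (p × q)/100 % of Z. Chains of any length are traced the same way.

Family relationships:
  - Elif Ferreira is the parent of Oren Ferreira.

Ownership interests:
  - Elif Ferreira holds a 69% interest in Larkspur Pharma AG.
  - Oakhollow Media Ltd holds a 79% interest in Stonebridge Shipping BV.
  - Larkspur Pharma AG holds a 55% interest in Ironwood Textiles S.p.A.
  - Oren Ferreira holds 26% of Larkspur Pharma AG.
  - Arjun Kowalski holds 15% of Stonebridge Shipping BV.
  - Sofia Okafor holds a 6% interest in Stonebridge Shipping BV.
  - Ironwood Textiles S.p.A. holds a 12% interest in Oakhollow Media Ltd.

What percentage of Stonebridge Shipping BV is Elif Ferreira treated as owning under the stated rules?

4.9533%

By parent–child attribution (R2), Elif Ferreira is treated as also owning Oren Ferreira's interest in Larkspur Pharma AG, giving 69% + 26% = 95%.
Chain via Larkspur Pharma AG → Ironwood Textiles S.p.A. → Oakhollow Media Ltd (R3): 95% × 55% × 12% × 79% = 4.9533% of Stonebridge Shipping BV.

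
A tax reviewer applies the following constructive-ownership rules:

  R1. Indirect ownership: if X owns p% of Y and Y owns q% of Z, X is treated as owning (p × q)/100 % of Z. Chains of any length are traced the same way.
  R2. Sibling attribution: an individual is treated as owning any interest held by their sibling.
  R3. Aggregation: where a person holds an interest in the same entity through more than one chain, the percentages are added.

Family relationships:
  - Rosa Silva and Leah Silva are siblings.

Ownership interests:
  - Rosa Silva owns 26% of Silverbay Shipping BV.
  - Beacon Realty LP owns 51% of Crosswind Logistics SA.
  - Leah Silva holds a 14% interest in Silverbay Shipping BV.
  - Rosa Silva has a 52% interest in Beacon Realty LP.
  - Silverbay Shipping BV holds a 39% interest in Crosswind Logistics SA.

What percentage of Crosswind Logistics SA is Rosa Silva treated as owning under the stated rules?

42.12%

By sibling attribution (R2), Rosa Silva is treated as also owning Leah Silva's interest in Silverbay Shipping BV, giving 26% + 14% = 40%.
Chain via Beacon Realty LP (R1): 52% × 51% = 26.52% of Crosswind Logistics SA.
Chain via Silverbay Shipping BV (R1): 40% × 39% = 15.6% of Crosswind Logistics SA.
Aggregating (R3): 26.52% + 15.6% = 42.12%.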